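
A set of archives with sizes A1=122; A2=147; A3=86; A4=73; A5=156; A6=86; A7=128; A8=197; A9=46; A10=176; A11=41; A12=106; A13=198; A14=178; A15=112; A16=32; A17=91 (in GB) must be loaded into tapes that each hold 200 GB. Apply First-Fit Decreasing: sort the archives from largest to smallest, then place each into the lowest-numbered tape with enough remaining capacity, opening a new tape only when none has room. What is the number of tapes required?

Sorted descending: 198, 197, 178, 176, 156, 147, 128, 122, 112, 106, 91, 86, 86, 73, 46, 41, 32.
tape 1: place 198 GB, 2 GB left
tape 2: place 197 GB, 3 GB left
tape 3: place 178 GB, 22 GB left
tape 4: place 176 GB, 24 GB left
tape 5: place 156 GB, 44 GB left
tape 6: place 147 GB, 53 GB left
tape 7: place 128 GB, 72 GB left
tape 8: place 122 GB, 78 GB left
tape 9: place 112 GB, 88 GB left
tape 10: place 106 GB, 94 GB left
tape 10: place 91 GB, 3 GB left
tape 9: place 86 GB, 2 GB left
tape 11: place 86 GB, 114 GB left
tape 8: place 73 GB, 5 GB left
tape 6: place 46 GB, 7 GB left
tape 5: place 41 GB, 3 GB left
tape 7: place 32 GB, 40 GB left
Final tapes: [198] [197] [178] [176] [156,41] [147,46] [128,32] [122,73] [112,86] [106,91] [86].

11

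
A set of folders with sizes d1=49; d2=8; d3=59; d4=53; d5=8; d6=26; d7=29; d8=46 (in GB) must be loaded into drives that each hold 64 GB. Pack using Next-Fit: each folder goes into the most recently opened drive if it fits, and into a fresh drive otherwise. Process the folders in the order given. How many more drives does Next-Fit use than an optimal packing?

Next-Fit: [49,8] [59] [53,8] [26,29] [46] → 5 drives.
Total size 278 GB; any packing needs at least ⌈278/64⌉ = 5 drives.
So 5 is already optimal.

0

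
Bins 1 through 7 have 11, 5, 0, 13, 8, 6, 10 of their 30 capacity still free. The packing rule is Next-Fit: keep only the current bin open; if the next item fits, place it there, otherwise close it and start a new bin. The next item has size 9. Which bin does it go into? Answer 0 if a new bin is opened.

7

Next-Fit only looks at bin 7, which has 10 free.
9 fits there.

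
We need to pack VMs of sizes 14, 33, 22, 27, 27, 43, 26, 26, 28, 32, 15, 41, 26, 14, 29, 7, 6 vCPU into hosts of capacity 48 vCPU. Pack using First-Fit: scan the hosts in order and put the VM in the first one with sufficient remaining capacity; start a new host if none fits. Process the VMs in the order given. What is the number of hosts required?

11

host 1: place 14 vCPU, 34 vCPU left
host 1: place 33 vCPU, 1 vCPU left
host 2: place 22 vCPU, 26 vCPU left
host 3: place 27 vCPU, 21 vCPU left
host 4: place 27 vCPU, 21 vCPU left
host 5: place 43 vCPU, 5 vCPU left
host 2: place 26 vCPU, 0 vCPU left
host 6: place 26 vCPU, 22 vCPU left
host 7: place 28 vCPU, 20 vCPU left
host 8: place 32 vCPU, 16 vCPU left
host 3: place 15 vCPU, 6 vCPU left
host 9: place 41 vCPU, 7 vCPU left
host 10: place 26 vCPU, 22 vCPU left
host 4: place 14 vCPU, 7 vCPU left
host 11: place 29 vCPU, 19 vCPU left
host 4: place 7 vCPU, 0 vCPU left
host 3: place 6 vCPU, 0 vCPU left
Final hosts: [14,33] [22,26] [27,15,6] [27,14,7] [43] [26] [28] [32] [41] [26] [29].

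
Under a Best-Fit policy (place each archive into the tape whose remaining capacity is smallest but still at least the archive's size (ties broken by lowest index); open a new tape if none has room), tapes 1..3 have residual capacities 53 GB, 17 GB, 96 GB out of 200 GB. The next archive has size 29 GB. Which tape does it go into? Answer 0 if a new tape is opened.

Tapes with room: tape 1 (53 GB), tape 3 (96 GB).
Tightest fit is tape 1 with 53 GB free.

1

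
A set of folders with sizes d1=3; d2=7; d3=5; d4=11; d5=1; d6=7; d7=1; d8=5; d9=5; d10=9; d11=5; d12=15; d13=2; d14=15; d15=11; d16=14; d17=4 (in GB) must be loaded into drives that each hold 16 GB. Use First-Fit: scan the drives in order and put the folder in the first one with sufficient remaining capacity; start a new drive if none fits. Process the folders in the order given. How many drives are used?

8

drive 1: place d1 (3 GB), 13 GB left
drive 1: place d2 (7 GB), 6 GB left
drive 1: place d3 (5 GB), 1 GB left
drive 2: place d4 (11 GB), 5 GB left
drive 1: place d5 (1 GB), 0 GB left
drive 3: place d6 (7 GB), 9 GB left
drive 2: place d7 (1 GB), 4 GB left
drive 3: place d8 (5 GB), 4 GB left
drive 4: place d9 (5 GB), 11 GB left
drive 4: place d10 (9 GB), 2 GB left
drive 5: place d11 (5 GB), 11 GB left
drive 6: place d12 (15 GB), 1 GB left
drive 2: place d13 (2 GB), 2 GB left
drive 7: place d14 (15 GB), 1 GB left
drive 5: place d15 (11 GB), 0 GB left
drive 8: place d16 (14 GB), 2 GB left
drive 3: place d17 (4 GB), 0 GB left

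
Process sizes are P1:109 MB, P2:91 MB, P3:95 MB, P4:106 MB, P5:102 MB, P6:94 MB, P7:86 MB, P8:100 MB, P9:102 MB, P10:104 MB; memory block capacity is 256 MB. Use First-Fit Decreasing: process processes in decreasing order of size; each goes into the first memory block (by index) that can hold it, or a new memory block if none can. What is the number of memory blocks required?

Sorted descending: 109, 106, 104, 102, 102, 100, 95, 94, 91, 86.
109 MB → memory block 1 (remaining 147 MB)
106 MB → memory block 1 (remaining 41 MB)
104 MB → memory block 2 (remaining 152 MB)
102 MB → memory block 2 (remaining 50 MB)
102 MB → memory block 3 (remaining 154 MB)
100 MB → memory block 3 (remaining 54 MB)
95 MB → memory block 4 (remaining 161 MB)
94 MB → memory block 4 (remaining 67 MB)
91 MB → memory block 5 (remaining 165 MB)
86 MB → memory block 5 (remaining 79 MB)
Final memory blocks: [109,106] [104,102] [102,100] [95,94] [91,86].

5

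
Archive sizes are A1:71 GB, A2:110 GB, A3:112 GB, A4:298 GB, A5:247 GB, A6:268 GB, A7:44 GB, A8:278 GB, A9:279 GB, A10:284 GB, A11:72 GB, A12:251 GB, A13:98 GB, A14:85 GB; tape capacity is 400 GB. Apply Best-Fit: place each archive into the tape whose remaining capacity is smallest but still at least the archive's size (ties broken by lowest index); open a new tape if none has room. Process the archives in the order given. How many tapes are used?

tape 1: place A1 (71 GB), 329 GB left
tape 1: place A2 (110 GB), 219 GB left
tape 1: place A3 (112 GB), 107 GB left
tape 2: place A4 (298 GB), 102 GB left
tape 3: place A5 (247 GB), 153 GB left
tape 4: place A6 (268 GB), 132 GB left
tape 2: place A7 (44 GB), 58 GB left
tape 5: place A8 (278 GB), 122 GB left
tape 6: place A9 (279 GB), 121 GB left
tape 7: place A10 (284 GB), 116 GB left
tape 1: place A11 (72 GB), 35 GB left
tape 8: place A12 (251 GB), 149 GB left
tape 7: place A13 (98 GB), 18 GB left
tape 6: place A14 (85 GB), 36 GB left
Final tapes: [71,110,112,72] [298,44] [247] [268] [278] [279,85] [284,98] [251].

8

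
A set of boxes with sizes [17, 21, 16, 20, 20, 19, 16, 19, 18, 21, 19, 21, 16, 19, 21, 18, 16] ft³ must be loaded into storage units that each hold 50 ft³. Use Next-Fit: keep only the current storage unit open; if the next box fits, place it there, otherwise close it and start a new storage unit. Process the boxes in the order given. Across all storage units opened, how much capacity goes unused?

Put 17 ft³ in storage unit 1; 33 ft³ remain.
Put 21 ft³ in storage unit 1; 12 ft³ remain.
Put 16 ft³ in storage unit 2; 34 ft³ remain.
Put 20 ft³ in storage unit 2; 14 ft³ remain.
Put 20 ft³ in storage unit 3; 30 ft³ remain.
Put 19 ft³ in storage unit 3; 11 ft³ remain.
Put 16 ft³ in storage unit 4; 34 ft³ remain.
Put 19 ft³ in storage unit 4; 15 ft³ remain.
Put 18 ft³ in storage unit 5; 32 ft³ remain.
Put 21 ft³ in storage unit 5; 11 ft³ remain.
Put 19 ft³ in storage unit 6; 31 ft³ remain.
Put 21 ft³ in storage unit 6; 10 ft³ remain.
Put 16 ft³ in storage unit 7; 34 ft³ remain.
Put 19 ft³ in storage unit 7; 15 ft³ remain.
Put 21 ft³ in storage unit 8; 29 ft³ remain.
Put 18 ft³ in storage unit 8; 11 ft³ remain.
Put 16 ft³ in storage unit 9; 34 ft³ remain.
9 storage units × 50 ft³ = 450 ft³; used 317 ft³; unused 133 ft³.

133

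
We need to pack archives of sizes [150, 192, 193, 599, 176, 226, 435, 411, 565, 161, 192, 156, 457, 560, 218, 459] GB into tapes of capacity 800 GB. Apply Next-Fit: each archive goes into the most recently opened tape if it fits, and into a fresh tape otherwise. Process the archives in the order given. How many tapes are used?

Put 150 GB in tape 1; 650 GB remain.
Put 192 GB in tape 1; 458 GB remain.
Put 193 GB in tape 1; 265 GB remain.
Put 599 GB in tape 2; 201 GB remain.
Put 176 GB in tape 2; 25 GB remain.
Put 226 GB in tape 3; 574 GB remain.
Put 435 GB in tape 3; 139 GB remain.
Put 411 GB in tape 4; 389 GB remain.
Put 565 GB in tape 5; 235 GB remain.
Put 161 GB in tape 5; 74 GB remain.
Put 192 GB in tape 6; 608 GB remain.
Put 156 GB in tape 6; 452 GB remain.
Put 457 GB in tape 7; 343 GB remain.
Put 560 GB in tape 8; 240 GB remain.
Put 218 GB in tape 8; 22 GB remain.
Put 459 GB in tape 9; 341 GB remain.
Final tapes: [150,192,193] [599,176] [226,435] [411] [565,161] [192,156] [457] [560,218] [459].

9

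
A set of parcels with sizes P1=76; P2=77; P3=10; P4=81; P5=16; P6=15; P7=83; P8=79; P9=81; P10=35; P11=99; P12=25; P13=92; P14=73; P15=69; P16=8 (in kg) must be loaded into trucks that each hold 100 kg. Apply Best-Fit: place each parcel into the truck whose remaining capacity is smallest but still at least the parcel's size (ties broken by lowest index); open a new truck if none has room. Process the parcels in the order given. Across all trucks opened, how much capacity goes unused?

181

Put P1 (76 kg) in truck 1; 24 kg remain.
Put P2 (77 kg) in truck 2; 23 kg remain.
Put P3 (10 kg) in truck 2; 13 kg remain.
Put P4 (81 kg) in truck 3; 19 kg remain.
Put P5 (16 kg) in truck 3; 3 kg remain.
Put P6 (15 kg) in truck 1; 9 kg remain.
Put P7 (83 kg) in truck 4; 17 kg remain.
Put P8 (79 kg) in truck 5; 21 kg remain.
Put P9 (81 kg) in truck 6; 19 kg remain.
Put P10 (35 kg) in truck 7; 65 kg remain.
Put P11 (99 kg) in truck 8; 1 kg remain.
Put P12 (25 kg) in truck 7; 40 kg remain.
Put P13 (92 kg) in truck 9; 8 kg remain.
Put P14 (73 kg) in truck 10; 27 kg remain.
Put P15 (69 kg) in truck 11; 31 kg remain.
Put P16 (8 kg) in truck 9; 0 kg remain.
11 trucks × 100 kg = 1100 kg; used 919 kg; unused 181 kg.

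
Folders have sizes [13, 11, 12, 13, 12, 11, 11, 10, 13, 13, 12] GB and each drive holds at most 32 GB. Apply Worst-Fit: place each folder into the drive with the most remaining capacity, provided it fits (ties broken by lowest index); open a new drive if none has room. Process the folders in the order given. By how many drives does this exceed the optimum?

1

Worst-Fit: [13,11] [12,13] [12,11] [11,10] [13,13] [12] → 6 drives.
Total size 131 GB; any packing needs at least ⌈131/32⌉ = 5 drives.
An optimal packing achieves that bound: [13,13] [13,13] [12,12] [12,11] [11,11,10] → 5 drives.
Excess: 6 − 5 = 1.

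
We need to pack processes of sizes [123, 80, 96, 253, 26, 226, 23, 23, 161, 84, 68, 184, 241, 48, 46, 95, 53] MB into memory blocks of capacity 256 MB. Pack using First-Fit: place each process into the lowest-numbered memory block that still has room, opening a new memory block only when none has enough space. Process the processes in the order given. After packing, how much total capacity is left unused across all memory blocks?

memory block 1: place 123 MB, 133 MB left
memory block 1: place 80 MB, 53 MB left
memory block 2: place 96 MB, 160 MB left
memory block 3: place 253 MB, 3 MB left
memory block 1: place 26 MB, 27 MB left
memory block 4: place 226 MB, 30 MB left
memory block 1: place 23 MB, 4 MB left
memory block 2: place 23 MB, 137 MB left
memory block 5: place 161 MB, 95 MB left
memory block 2: place 84 MB, 53 MB left
memory block 5: place 68 MB, 27 MB left
memory block 6: place 184 MB, 72 MB left
memory block 7: place 241 MB, 15 MB left
memory block 2: place 48 MB, 5 MB left
memory block 6: place 46 MB, 26 MB left
memory block 8: place 95 MB, 161 MB left
memory block 8: place 53 MB, 108 MB left
8 memory blocks × 256 MB = 2048 MB; used 1830 MB; unused 218 MB.

218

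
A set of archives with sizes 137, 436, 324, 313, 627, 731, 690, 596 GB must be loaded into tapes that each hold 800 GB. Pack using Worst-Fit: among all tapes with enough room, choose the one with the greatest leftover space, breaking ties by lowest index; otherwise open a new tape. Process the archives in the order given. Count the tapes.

6 tapes

Put 137 GB in tape 1; 663 GB remain.
Put 436 GB in tape 1; 227 GB remain.
Put 324 GB in tape 2; 476 GB remain.
Put 313 GB in tape 2; 163 GB remain.
Put 627 GB in tape 3; 173 GB remain.
Put 731 GB in tape 4; 69 GB remain.
Put 690 GB in tape 5; 110 GB remain.
Put 596 GB in tape 6; 204 GB remain.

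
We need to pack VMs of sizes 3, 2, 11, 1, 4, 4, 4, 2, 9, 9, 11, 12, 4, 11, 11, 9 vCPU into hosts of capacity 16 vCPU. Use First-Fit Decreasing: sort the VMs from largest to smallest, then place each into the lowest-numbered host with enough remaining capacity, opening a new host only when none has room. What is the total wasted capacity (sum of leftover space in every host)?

21

Sorted descending: 12, 11, 11, 11, 11, 9, 9, 9, 4, 4, 4, 4, 3, 2, 2, 1.
12 vCPU → host 1 (remaining 4 vCPU)
11 vCPU → host 2 (remaining 5 vCPU)
11 vCPU → host 3 (remaining 5 vCPU)
11 vCPU → host 4 (remaining 5 vCPU)
11 vCPU → host 5 (remaining 5 vCPU)
9 vCPU → host 6 (remaining 7 vCPU)
9 vCPU → host 7 (remaining 7 vCPU)
9 vCPU → host 8 (remaining 7 vCPU)
4 vCPU → host 1 (remaining 0 vCPU)
4 vCPU → host 2 (remaining 1 vCPU)
4 vCPU → host 3 (remaining 1 vCPU)
4 vCPU → host 4 (remaining 1 vCPU)
3 vCPU → host 5 (remaining 2 vCPU)
2 vCPU → host 5 (remaining 0 vCPU)
2 vCPU → host 6 (remaining 5 vCPU)
1 vCPU → host 2 (remaining 0 vCPU)
8 hosts × 16 vCPU = 128 vCPU; used 107 vCPU; unused 21 vCPU.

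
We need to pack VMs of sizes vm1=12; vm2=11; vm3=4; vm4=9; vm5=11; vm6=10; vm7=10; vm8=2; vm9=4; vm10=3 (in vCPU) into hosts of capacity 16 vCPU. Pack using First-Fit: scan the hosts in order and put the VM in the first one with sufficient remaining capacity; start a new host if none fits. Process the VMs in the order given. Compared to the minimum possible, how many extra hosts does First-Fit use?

First-Fit: [12,4] [11,2,3] [9,4] [11] [10] [10] → 6 hosts.
6 VMs exceed 8 vCPU (half the capacity), and no two of those can share a host, so at least 6 hosts are needed.
So 6 is already optimal.

0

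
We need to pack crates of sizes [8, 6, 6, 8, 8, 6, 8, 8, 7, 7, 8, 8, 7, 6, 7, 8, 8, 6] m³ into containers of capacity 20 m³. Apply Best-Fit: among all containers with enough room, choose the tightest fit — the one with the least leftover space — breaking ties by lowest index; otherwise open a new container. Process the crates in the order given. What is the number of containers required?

Put 8 m³ in container 1; 12 m³ remain.
Put 6 m³ in container 1; 6 m³ remain.
Put 6 m³ in container 1; 0 m³ remain.
Put 8 m³ in container 2; 12 m³ remain.
Put 8 m³ in container 2; 4 m³ remain.
Put 6 m³ in container 3; 14 m³ remain.
Put 8 m³ in container 3; 6 m³ remain.
Put 8 m³ in container 4; 12 m³ remain.
Put 7 m³ in container 4; 5 m³ remain.
Put 7 m³ in container 5; 13 m³ remain.
Put 8 m³ in container 5; 5 m³ remain.
Put 8 m³ in container 6; 12 m³ remain.
Put 7 m³ in container 6; 5 m³ remain.
Put 6 m³ in container 3; 0 m³ remain.
Put 7 m³ in container 7; 13 m³ remain.
Put 8 m³ in container 7; 5 m³ remain.
Put 8 m³ in container 8; 12 m³ remain.
Put 6 m³ in container 8; 6 m³ remain.
Final containers: [8,6,6] [8,8] [6,8,6] [8,7] [7,8] [8,7] [7,8] [8,6].

8 containers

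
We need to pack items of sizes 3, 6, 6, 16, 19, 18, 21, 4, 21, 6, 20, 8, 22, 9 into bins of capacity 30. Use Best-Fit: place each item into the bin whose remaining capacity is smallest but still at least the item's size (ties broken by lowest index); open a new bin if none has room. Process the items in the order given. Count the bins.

8

3 → bin 1 (remaining 27)
6 → bin 1 (remaining 21)
6 → bin 1 (remaining 15)
16 → bin 2 (remaining 14)
19 → bin 3 (remaining 11)
18 → bin 4 (remaining 12)
21 → bin 5 (remaining 9)
4 → bin 5 (remaining 5)
21 → bin 6 (remaining 9)
6 → bin 6 (remaining 3)
20 → bin 7 (remaining 10)
8 → bin 7 (remaining 2)
22 → bin 8 (remaining 8)
9 → bin 3 (remaining 2)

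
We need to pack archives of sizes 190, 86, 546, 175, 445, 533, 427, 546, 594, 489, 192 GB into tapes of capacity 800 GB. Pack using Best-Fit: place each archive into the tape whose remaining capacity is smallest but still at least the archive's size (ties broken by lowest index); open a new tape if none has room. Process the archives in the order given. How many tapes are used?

190 GB → tape 1 (remaining 610 GB)
86 GB → tape 1 (remaining 524 GB)
546 GB → tape 2 (remaining 254 GB)
175 GB → tape 2 (remaining 79 GB)
445 GB → tape 1 (remaining 79 GB)
533 GB → tape 3 (remaining 267 GB)
427 GB → tape 4 (remaining 373 GB)
546 GB → tape 5 (remaining 254 GB)
594 GB → tape 6 (remaining 206 GB)
489 GB → tape 7 (remaining 311 GB)
192 GB → tape 6 (remaining 14 GB)

7 tapes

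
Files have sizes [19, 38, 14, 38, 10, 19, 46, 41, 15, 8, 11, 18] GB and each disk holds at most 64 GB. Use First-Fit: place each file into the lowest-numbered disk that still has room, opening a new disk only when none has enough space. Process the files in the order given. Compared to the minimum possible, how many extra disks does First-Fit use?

First-Fit: [19,38] [14,38,10] [19,41] [46,15] [8,11,18] → 5 disks.
Total size 277 GB; any packing needs at least ⌈277/64⌉ = 5 disks.
So 5 is already optimal.

0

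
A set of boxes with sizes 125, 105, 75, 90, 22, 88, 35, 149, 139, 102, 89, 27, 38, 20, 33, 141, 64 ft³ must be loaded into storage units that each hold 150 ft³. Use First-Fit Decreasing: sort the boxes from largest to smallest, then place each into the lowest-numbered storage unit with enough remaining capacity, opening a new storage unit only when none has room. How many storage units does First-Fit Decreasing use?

Sorted descending: 149, 141, 139, 125, 105, 102, 90, 89, 88, 75, 64, 38, 35, 33, 27, 22, 20.
149 ft³ → storage unit 1 (remaining 1 ft³)
141 ft³ → storage unit 2 (remaining 9 ft³)
139 ft³ → storage unit 3 (remaining 11 ft³)
125 ft³ → storage unit 4 (remaining 25 ft³)
105 ft³ → storage unit 5 (remaining 45 ft³)
102 ft³ → storage unit 6 (remaining 48 ft³)
90 ft³ → storage unit 7 (remaining 60 ft³)
89 ft³ → storage unit 8 (remaining 61 ft³)
88 ft³ → storage unit 9 (remaining 62 ft³)
75 ft³ → storage unit 10 (remaining 75 ft³)
64 ft³ → storage unit 10 (remaining 11 ft³)
38 ft³ → storage unit 5 (remaining 7 ft³)
35 ft³ → storage unit 6 (remaining 13 ft³)
33 ft³ → storage unit 7 (remaining 27 ft³)
27 ft³ → storage unit 7 (remaining 0 ft³)
22 ft³ → storage unit 4 (remaining 3 ft³)
20 ft³ → storage unit 8 (remaining 41 ft³)
Final storage units: [149] [141] [139] [125,22] [105,38] [102,35] [90,33,27] [89,20] [88] [75,64].

10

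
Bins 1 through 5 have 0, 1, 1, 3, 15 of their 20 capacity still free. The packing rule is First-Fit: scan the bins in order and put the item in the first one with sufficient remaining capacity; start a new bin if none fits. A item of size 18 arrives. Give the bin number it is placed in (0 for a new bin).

0

No bin has ≥ 18 free, so a new bin is opened.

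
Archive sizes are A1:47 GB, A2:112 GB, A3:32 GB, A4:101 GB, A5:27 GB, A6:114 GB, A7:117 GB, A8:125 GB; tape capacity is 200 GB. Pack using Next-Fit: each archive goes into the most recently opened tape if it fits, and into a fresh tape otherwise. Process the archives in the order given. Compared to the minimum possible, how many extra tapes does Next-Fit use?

0

Next-Fit: [47,112,32] [101,27] [114] [117] [125] → 5 tapes.
5 archives exceed 100 GB (half the capacity), and no two of those can share a tape, so at least 5 tapes are needed.
So 5 is already optimal.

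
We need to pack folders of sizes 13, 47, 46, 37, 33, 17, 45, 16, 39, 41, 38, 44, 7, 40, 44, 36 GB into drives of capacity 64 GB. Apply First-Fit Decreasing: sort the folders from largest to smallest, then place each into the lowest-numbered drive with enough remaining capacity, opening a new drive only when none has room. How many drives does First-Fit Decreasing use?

12

Sorted descending: 47, 46, 45, 44, 44, 41, 40, 39, 38, 37, 36, 33, 17, 16, 13, 7.
drive 1: place 47 GB, 17 GB left
drive 2: place 46 GB, 18 GB left
drive 3: place 45 GB, 19 GB left
drive 4: place 44 GB, 20 GB left
drive 5: place 44 GB, 20 GB left
drive 6: place 41 GB, 23 GB left
drive 7: place 40 GB, 24 GB left
drive 8: place 39 GB, 25 GB left
drive 9: place 38 GB, 26 GB left
drive 10: place 37 GB, 27 GB left
drive 11: place 36 GB, 28 GB left
drive 12: place 33 GB, 31 GB left
drive 1: place 17 GB, 0 GB left
drive 2: place 16 GB, 2 GB left
drive 3: place 13 GB, 6 GB left
drive 4: place 7 GB, 13 GB left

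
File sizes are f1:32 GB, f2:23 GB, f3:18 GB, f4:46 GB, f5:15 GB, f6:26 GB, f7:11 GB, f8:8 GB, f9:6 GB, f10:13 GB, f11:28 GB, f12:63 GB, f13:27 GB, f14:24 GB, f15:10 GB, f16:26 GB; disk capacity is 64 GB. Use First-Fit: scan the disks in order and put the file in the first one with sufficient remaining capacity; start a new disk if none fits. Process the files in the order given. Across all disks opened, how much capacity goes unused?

72

Put f1 (32 GB) in disk 1; 32 GB remain.
Put f2 (23 GB) in disk 1; 9 GB remain.
Put f3 (18 GB) in disk 2; 46 GB remain.
Put f4 (46 GB) in disk 2; 0 GB remain.
Put f5 (15 GB) in disk 3; 49 GB remain.
Put f6 (26 GB) in disk 3; 23 GB remain.
Put f7 (11 GB) in disk 3; 12 GB remain.
Put f8 (8 GB) in disk 1; 1 GB remain.
Put f9 (6 GB) in disk 3; 6 GB remain.
Put f10 (13 GB) in disk 4; 51 GB remain.
Put f11 (28 GB) in disk 4; 23 GB remain.
Put f12 (63 GB) in disk 5; 1 GB remain.
Put f13 (27 GB) in disk 6; 37 GB remain.
Put f14 (24 GB) in disk 6; 13 GB remain.
Put f15 (10 GB) in disk 4; 13 GB remain.
Put f16 (26 GB) in disk 7; 38 GB remain.
7 disks × 64 GB = 448 GB; used 376 GB; unused 72 GB.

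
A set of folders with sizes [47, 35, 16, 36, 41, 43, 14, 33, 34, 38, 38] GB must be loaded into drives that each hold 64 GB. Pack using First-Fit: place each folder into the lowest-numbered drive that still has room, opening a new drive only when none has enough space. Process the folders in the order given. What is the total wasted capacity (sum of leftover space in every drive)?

201

drive 1: place 47 GB, 17 GB left
drive 2: place 35 GB, 29 GB left
drive 1: place 16 GB, 1 GB left
drive 3: place 36 GB, 28 GB left
drive 4: place 41 GB, 23 GB left
drive 5: place 43 GB, 21 GB left
drive 2: place 14 GB, 15 GB left
drive 6: place 33 GB, 31 GB left
drive 7: place 34 GB, 30 GB left
drive 8: place 38 GB, 26 GB left
drive 9: place 38 GB, 26 GB left
9 drives × 64 GB = 576 GB; used 375 GB; unused 201 GB.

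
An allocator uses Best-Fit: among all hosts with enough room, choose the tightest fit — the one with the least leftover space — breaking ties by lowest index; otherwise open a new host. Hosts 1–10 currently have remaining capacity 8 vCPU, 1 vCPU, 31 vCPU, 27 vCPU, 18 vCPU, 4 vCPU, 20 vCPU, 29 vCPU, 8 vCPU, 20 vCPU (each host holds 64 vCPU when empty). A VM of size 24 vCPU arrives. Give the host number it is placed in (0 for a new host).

Hosts with room: host 3 (31 vCPU), host 4 (27 vCPU), host 8 (29 vCPU).
Tightest fit is host 4 with 27 vCPU free.

4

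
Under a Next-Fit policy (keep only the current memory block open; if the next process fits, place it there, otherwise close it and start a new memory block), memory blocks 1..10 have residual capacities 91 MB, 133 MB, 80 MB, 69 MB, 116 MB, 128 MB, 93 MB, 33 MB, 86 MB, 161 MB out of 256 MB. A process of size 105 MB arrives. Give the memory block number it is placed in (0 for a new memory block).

Next-Fit only looks at memory block 10, which has 161 MB free.
105 MB fits there.

10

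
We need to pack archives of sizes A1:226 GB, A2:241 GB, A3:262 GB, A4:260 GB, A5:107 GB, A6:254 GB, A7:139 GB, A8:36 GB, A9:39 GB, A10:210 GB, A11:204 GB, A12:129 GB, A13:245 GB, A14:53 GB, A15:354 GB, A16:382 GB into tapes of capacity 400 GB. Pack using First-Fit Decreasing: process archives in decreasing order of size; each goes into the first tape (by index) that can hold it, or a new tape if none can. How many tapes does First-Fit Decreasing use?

Sorted descending: 382, 354, 262, 260, 254, 245, 241, 226, 210, 204, 139, 129, 107, 53, 39, 36.
382 GB → tape 1 (remaining 18 GB)
354 GB → tape 2 (remaining 46 GB)
262 GB → tape 3 (remaining 138 GB)
260 GB → tape 4 (remaining 140 GB)
254 GB → tape 5 (remaining 146 GB)
245 GB → tape 6 (remaining 155 GB)
241 GB → tape 7 (remaining 159 GB)
226 GB → tape 8 (remaining 174 GB)
210 GB → tape 9 (remaining 190 GB)
204 GB → tape 10 (remaining 196 GB)
139 GB → tape 4 (remaining 1 GB)
129 GB → tape 3 (remaining 9 GB)
107 GB → tape 5 (remaining 39 GB)
53 GB → tape 6 (remaining 102 GB)
39 GB → tape 2 (remaining 7 GB)
36 GB → tape 5 (remaining 3 GB)

10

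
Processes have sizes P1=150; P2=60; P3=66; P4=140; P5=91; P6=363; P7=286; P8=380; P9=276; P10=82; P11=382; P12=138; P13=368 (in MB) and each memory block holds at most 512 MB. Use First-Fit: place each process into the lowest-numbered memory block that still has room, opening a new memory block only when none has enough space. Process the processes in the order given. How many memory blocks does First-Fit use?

Put P1 (150 MB) in memory block 1; 362 MB remain.
Put P2 (60 MB) in memory block 1; 302 MB remain.
Put P3 (66 MB) in memory block 1; 236 MB remain.
Put P4 (140 MB) in memory block 1; 96 MB remain.
Put P5 (91 MB) in memory block 1; 5 MB remain.
Put P6 (363 MB) in memory block 2; 149 MB remain.
Put P7 (286 MB) in memory block 3; 226 MB remain.
Put P8 (380 MB) in memory block 4; 132 MB remain.
Put P9 (276 MB) in memory block 5; 236 MB remain.
Put P10 (82 MB) in memory block 2; 67 MB remain.
Put P11 (382 MB) in memory block 6; 130 MB remain.
Put P12 (138 MB) in memory block 3; 88 MB remain.
Put P13 (368 MB) in memory block 7; 144 MB remain.
Final memory blocks: [150,60,66,140,91] [363,82] [286,138] [380] [276] [382] [368].

7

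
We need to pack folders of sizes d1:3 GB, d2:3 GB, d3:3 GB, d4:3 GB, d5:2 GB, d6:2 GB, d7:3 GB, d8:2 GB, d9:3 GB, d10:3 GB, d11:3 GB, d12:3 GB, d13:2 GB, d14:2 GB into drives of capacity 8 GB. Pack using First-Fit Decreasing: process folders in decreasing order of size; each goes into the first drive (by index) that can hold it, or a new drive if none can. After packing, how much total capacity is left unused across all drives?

Sorted descending: 3, 3, 3, 3, 3, 3, 3, 3, 3, 2, 2, 2, 2, 2.
3 GB → drive 1 (remaining 5 GB)
3 GB → drive 1 (remaining 2 GB)
3 GB → drive 2 (remaining 5 GB)
3 GB → drive 2 (remaining 2 GB)
3 GB → drive 3 (remaining 5 GB)
3 GB → drive 3 (remaining 2 GB)
3 GB → drive 4 (remaining 5 GB)
3 GB → drive 4 (remaining 2 GB)
3 GB → drive 5 (remaining 5 GB)
2 GB → drive 1 (remaining 0 GB)
2 GB → drive 2 (remaining 0 GB)
2 GB → drive 3 (remaining 0 GB)
2 GB → drive 4 (remaining 0 GB)
2 GB → drive 5 (remaining 3 GB)
5 drives × 8 GB = 40 GB; used 37 GB; unused 3 GB.

3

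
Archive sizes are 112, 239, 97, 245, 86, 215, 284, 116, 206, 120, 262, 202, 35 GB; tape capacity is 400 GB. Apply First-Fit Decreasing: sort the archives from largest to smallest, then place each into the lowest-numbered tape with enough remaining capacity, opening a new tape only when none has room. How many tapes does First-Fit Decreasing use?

7 tapes

Sorted descending: 284, 262, 245, 239, 215, 206, 202, 120, 116, 112, 97, 86, 35.
tape 1: place 284 GB, 116 GB left
tape 2: place 262 GB, 138 GB left
tape 3: place 245 GB, 155 GB left
tape 4: place 239 GB, 161 GB left
tape 5: place 215 GB, 185 GB left
tape 6: place 206 GB, 194 GB left
tape 7: place 202 GB, 198 GB left
tape 2: place 120 GB, 18 GB left
tape 1: place 116 GB, 0 GB left
tape 3: place 112 GB, 43 GB left
tape 4: place 97 GB, 64 GB left
tape 5: place 86 GB, 99 GB left
tape 3: place 35 GB, 8 GB left
Final tapes: [284,116] [262,120] [245,112,35] [239,97] [215,86] [206] [202].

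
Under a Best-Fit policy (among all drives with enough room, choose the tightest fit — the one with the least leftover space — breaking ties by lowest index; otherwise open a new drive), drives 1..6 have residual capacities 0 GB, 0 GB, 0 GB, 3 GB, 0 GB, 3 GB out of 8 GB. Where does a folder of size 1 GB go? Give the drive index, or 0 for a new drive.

Drives with room: drive 4 (3 GB), drive 6 (3 GB).
Tightest fit is drive 4 with 3 GB free.

4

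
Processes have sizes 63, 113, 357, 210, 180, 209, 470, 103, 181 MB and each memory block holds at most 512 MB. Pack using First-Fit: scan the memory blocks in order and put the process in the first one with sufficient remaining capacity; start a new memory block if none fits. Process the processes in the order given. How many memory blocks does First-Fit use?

63 MB → memory block 1 (remaining 449 MB)
113 MB → memory block 1 (remaining 336 MB)
357 MB → memory block 2 (remaining 155 MB)
210 MB → memory block 1 (remaining 126 MB)
180 MB → memory block 3 (remaining 332 MB)
209 MB → memory block 3 (remaining 123 MB)
470 MB → memory block 4 (remaining 42 MB)
103 MB → memory block 1 (remaining 23 MB)
181 MB → memory block 5 (remaining 331 MB)

5 memory blocks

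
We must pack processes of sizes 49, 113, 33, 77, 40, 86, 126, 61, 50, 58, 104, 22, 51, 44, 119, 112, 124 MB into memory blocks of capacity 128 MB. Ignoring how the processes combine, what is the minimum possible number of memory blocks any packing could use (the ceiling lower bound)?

10

Total size = 49 + 113 + 33 + 77 + 40 + 86 + 126 + 61 + 50 + 58 + 104 + 22 + 51 + 44 + 119 + 112 + 124 = 1269 MB.
⌈1269 / 128⌉ = 10.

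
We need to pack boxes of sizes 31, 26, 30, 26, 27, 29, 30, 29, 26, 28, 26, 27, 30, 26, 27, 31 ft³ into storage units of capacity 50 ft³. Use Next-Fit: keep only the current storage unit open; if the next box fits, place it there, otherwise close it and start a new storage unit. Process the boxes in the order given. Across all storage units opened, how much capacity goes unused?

31 ft³ → storage unit 1 (remaining 19 ft³)
26 ft³ → storage unit 2 (remaining 24 ft³)
30 ft³ → storage unit 3 (remaining 20 ft³)
26 ft³ → storage unit 4 (remaining 24 ft³)
27 ft³ → storage unit 5 (remaining 23 ft³)
29 ft³ → storage unit 6 (remaining 21 ft³)
30 ft³ → storage unit 7 (remaining 20 ft³)
29 ft³ → storage unit 8 (remaining 21 ft³)
26 ft³ → storage unit 9 (remaining 24 ft³)
28 ft³ → storage unit 10 (remaining 22 ft³)
26 ft³ → storage unit 11 (remaining 24 ft³)
27 ft³ → storage unit 12 (remaining 23 ft³)
30 ft³ → storage unit 13 (remaining 20 ft³)
26 ft³ → storage unit 14 (remaining 24 ft³)
27 ft³ → storage unit 15 (remaining 23 ft³)
31 ft³ → storage unit 16 (remaining 19 ft³)
16 storage units × 50 ft³ = 800 ft³; used 449 ft³; unused 351 ft³.

351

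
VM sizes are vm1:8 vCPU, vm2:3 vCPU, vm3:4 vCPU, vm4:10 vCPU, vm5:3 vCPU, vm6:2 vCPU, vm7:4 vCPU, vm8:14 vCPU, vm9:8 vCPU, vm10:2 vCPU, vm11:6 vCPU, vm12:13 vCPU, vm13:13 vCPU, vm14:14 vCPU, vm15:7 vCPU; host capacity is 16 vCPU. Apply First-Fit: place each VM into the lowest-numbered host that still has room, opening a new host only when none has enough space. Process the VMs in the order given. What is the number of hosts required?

8 hosts

host 1: place vm1 (8 vCPU), 8 vCPU left
host 1: place vm2 (3 vCPU), 5 vCPU left
host 1: place vm3 (4 vCPU), 1 vCPU left
host 2: place vm4 (10 vCPU), 6 vCPU left
host 2: place vm5 (3 vCPU), 3 vCPU left
host 2: place vm6 (2 vCPU), 1 vCPU left
host 3: place vm7 (4 vCPU), 12 vCPU left
host 4: place vm8 (14 vCPU), 2 vCPU left
host 3: place vm9 (8 vCPU), 4 vCPU left
host 3: place vm10 (2 vCPU), 2 vCPU left
host 5: place vm11 (6 vCPU), 10 vCPU left
host 6: place vm12 (13 vCPU), 3 vCPU left
host 7: place vm13 (13 vCPU), 3 vCPU left
host 8: place vm14 (14 vCPU), 2 vCPU left
host 5: place vm15 (7 vCPU), 3 vCPU left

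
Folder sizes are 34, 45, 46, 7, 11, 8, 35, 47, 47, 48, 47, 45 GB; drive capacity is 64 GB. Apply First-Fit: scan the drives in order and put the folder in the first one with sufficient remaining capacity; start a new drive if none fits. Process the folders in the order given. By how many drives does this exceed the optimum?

First-Fit: [34,7,11,8] [45] [46] [35] [47] [47] [48] [47] [45] → 9 drives.
9 folders exceed 32 GB (half the capacity), and no two of those can share a drive, so at least 9 drives are needed.
So 9 is already optimal.

0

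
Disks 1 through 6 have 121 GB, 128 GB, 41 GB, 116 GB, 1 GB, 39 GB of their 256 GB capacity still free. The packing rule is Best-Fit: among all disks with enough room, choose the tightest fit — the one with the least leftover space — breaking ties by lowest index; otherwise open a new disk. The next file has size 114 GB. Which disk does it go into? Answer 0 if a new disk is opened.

Disks with room: disk 1 (121 GB), disk 2 (128 GB), disk 4 (116 GB).
Tightest fit is disk 4 with 116 GB free.

4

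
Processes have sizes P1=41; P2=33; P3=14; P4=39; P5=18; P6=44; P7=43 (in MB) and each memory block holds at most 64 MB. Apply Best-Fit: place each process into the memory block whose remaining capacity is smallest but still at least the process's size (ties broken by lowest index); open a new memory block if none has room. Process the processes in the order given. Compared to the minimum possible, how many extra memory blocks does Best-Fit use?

Best-Fit: [41,14] [33] [39,18] [44] [43] → 5 memory blocks.
5 processes exceed 32 MB (half the capacity), and no two of those can share a memory block, so at least 5 memory blocks are needed.
So 5 is already optimal.

0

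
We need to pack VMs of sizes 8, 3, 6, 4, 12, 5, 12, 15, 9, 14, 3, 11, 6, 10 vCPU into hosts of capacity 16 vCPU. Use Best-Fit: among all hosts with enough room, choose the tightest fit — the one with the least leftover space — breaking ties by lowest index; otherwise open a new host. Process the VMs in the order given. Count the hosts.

Put 8 vCPU in host 1; 8 vCPU remain.
Put 3 vCPU in host 1; 5 vCPU remain.
Put 6 vCPU in host 2; 10 vCPU remain.
Put 4 vCPU in host 1; 1 vCPU remain.
Put 12 vCPU in host 3; 4 vCPU remain.
Put 5 vCPU in host 2; 5 vCPU remain.
Put 12 vCPU in host 4; 4 vCPU remain.
Put 15 vCPU in host 5; 1 vCPU remain.
Put 9 vCPU in host 6; 7 vCPU remain.
Put 14 vCPU in host 7; 2 vCPU remain.
Put 3 vCPU in host 3; 1 vCPU remain.
Put 11 vCPU in host 8; 5 vCPU remain.
Put 6 vCPU in host 6; 1 vCPU remain.
Put 10 vCPU in host 9; 6 vCPU remain.

9 hosts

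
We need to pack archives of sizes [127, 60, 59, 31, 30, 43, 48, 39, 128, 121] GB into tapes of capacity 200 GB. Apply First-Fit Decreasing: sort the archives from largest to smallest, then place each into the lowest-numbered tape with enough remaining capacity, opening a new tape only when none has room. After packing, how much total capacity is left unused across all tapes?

114

Sorted descending: 128, 127, 121, 60, 59, 48, 43, 39, 31, 30.
tape 1: place 128 GB, 72 GB left
tape 2: place 127 GB, 73 GB left
tape 3: place 121 GB, 79 GB left
tape 1: place 60 GB, 12 GB left
tape 2: place 59 GB, 14 GB left
tape 3: place 48 GB, 31 GB left
tape 4: place 43 GB, 157 GB left
tape 4: place 39 GB, 118 GB left
tape 3: place 31 GB, 0 GB left
tape 4: place 30 GB, 88 GB left
4 tapes × 200 GB = 800 GB; used 686 GB; unused 114 GB.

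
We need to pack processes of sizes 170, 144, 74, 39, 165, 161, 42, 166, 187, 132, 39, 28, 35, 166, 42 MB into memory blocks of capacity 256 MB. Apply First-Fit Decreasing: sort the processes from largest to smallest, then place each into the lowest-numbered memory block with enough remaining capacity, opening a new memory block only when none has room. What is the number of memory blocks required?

Sorted descending: 187, 170, 166, 166, 165, 161, 144, 132, 74, 42, 42, 39, 39, 35, 28.
187 MB → memory block 1 (remaining 69 MB)
170 MB → memory block 2 (remaining 86 MB)
166 MB → memory block 3 (remaining 90 MB)
166 MB → memory block 4 (remaining 90 MB)
165 MB → memory block 5 (remaining 91 MB)
161 MB → memory block 6 (remaining 95 MB)
144 MB → memory block 7 (remaining 112 MB)
132 MB → memory block 8 (remaining 124 MB)
74 MB → memory block 2 (remaining 12 MB)
42 MB → memory block 1 (remaining 27 MB)
42 MB → memory block 3 (remaining 48 MB)
39 MB → memory block 3 (remaining 9 MB)
39 MB → memory block 4 (remaining 51 MB)
35 MB → memory block 4 (remaining 16 MB)
28 MB → memory block 5 (remaining 63 MB)

8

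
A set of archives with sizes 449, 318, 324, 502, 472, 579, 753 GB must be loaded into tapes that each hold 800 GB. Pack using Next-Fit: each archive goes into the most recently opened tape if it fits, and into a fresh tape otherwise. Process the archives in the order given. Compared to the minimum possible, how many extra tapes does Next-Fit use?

Next-Fit: [449,318] [324] [502] [472] [579] [753] → 6 tapes.
Total size 3397 GB; any packing needs at least ⌈3397/800⌉ = 5 tapes.
An optimal packing achieves that bound: [753] [579] [502] [472,324] [449,318] → 5 tapes.
Excess: 6 − 5 = 1.

1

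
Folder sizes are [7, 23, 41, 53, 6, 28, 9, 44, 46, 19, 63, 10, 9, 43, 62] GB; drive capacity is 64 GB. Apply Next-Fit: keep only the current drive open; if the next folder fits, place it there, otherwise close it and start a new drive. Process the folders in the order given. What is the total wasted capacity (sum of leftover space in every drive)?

7 GB → drive 1 (remaining 57 GB)
23 GB → drive 1 (remaining 34 GB)
41 GB → drive 2 (remaining 23 GB)
53 GB → drive 3 (remaining 11 GB)
6 GB → drive 3 (remaining 5 GB)
28 GB → drive 4 (remaining 36 GB)
9 GB → drive 4 (remaining 27 GB)
44 GB → drive 5 (remaining 20 GB)
46 GB → drive 6 (remaining 18 GB)
19 GB → drive 7 (remaining 45 GB)
63 GB → drive 8 (remaining 1 GB)
10 GB → drive 9 (remaining 54 GB)
9 GB → drive 9 (remaining 45 GB)
43 GB → drive 9 (remaining 2 GB)
62 GB → drive 10 (remaining 2 GB)
10 drives × 64 GB = 640 GB; used 463 GB; unused 177 GB.

177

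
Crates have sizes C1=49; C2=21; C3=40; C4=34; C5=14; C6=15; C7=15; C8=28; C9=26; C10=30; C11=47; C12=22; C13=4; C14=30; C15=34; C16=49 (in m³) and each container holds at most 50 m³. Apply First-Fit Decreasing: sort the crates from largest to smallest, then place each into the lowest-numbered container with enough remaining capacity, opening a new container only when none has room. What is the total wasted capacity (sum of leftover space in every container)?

42

Sorted descending: 49, 49, 47, 40, 34, 34, 30, 30, 28, 26, 22, 21, 15, 15, 14, 4.
Put 49 m³ in container 1; 1 m³ remain.
Put 49 m³ in container 2; 1 m³ remain.
Put 47 m³ in container 3; 3 m³ remain.
Put 40 m³ in container 4; 10 m³ remain.
Put 34 m³ in container 5; 16 m³ remain.
Put 34 m³ in container 6; 16 m³ remain.
Put 30 m³ in container 7; 20 m³ remain.
Put 30 m³ in container 8; 20 m³ remain.
Put 28 m³ in container 9; 22 m³ remain.
Put 26 m³ in container 10; 24 m³ remain.
Put 22 m³ in container 9; 0 m³ remain.
Put 21 m³ in container 10; 3 m³ remain.
Put 15 m³ in container 5; 1 m³ remain.
Put 15 m³ in container 6; 1 m³ remain.
Put 14 m³ in container 7; 6 m³ remain.
Put 4 m³ in container 4; 6 m³ remain.
10 containers × 50 m³ = 500 m³; used 458 m³; unused 42 m³.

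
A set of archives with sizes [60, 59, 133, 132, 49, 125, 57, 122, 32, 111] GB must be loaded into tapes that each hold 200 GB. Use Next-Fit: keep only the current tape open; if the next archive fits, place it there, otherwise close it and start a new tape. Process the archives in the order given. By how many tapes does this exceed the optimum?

1

Next-Fit: [60,59] [133] [132,49] [125,57] [122,32] [111] → 6 tapes.
Total size 880 GB; any packing needs at least ⌈880/200⌉ = 5 tapes.
An optimal packing achieves that bound: [133,60] [132,59] [125,57] [122,49] [111,32] → 5 tapes.
Excess: 6 − 5 = 1.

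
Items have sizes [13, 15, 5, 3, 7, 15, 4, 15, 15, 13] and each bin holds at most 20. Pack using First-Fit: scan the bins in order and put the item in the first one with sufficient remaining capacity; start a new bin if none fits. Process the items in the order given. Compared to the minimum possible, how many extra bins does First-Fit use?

1

First-Fit: [13,5] [15,3] [7,4] [15] [15] [15] [13] → 7 bins.
Total size 105; any packing needs at least ⌈105/20⌉ = 6 bins.
An optimal packing achieves that bound: [15,5] [15,4] [15,3] [15] [13,7] [13] → 6 bins.
Excess: 7 − 6 = 1.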